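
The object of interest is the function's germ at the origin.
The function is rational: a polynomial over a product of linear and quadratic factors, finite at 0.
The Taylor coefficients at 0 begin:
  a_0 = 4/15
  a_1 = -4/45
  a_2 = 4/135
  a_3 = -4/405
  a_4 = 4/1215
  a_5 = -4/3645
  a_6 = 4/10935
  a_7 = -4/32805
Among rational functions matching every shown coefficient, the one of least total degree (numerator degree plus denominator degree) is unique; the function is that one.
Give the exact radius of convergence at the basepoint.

The radius of convergence is 3.

No rational of total degree below 1 reproduces all 8 coefficients; solving the [0/1] Pade equations on them gives f(ψ) = 4/(5*(ψ + 3)), whose expansion matches every shown term.
Denominator factor (ψ + 3): pole of order 1 at -3, modulus 3.
The radius of convergence is the smallest modulus among the singular points: 3.


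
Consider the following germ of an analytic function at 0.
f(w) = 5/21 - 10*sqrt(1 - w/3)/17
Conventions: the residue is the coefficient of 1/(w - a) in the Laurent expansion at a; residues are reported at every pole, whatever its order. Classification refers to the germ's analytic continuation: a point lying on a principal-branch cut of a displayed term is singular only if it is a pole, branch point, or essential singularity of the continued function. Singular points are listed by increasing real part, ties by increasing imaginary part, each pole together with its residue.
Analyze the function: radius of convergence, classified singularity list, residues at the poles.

Branch term (-10/17)*sqrt(1 - w/(3)): its argument vanishes at w = 3, a square-root branch point, modulus 3.
The radius of convergence is the smallest modulus among the singular points: 3.

Radius of convergence at 0: 3.
At 3: an algebraic (square-root) branch point.


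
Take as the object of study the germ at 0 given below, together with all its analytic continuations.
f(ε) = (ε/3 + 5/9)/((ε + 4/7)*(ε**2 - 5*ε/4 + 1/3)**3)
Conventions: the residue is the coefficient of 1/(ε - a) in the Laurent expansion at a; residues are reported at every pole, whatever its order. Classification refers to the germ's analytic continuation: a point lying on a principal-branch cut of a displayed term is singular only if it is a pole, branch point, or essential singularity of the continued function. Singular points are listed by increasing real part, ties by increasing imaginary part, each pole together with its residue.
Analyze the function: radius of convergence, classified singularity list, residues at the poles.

Denominator factor (ε**2 - 5*ε/4 + 1/3)^3: discriminant 11/48, real irrational roots 5/8 + (1/24)*sqrt(33) and 5/8 - (1/24)*sqrt(33); poles of order 3, moduli 5/8 + (1/24)*sqrt(33) and 5/8 - (1/24)*sqrt(33).
Denominator factor (ε + 4/7): pole of order 1 at -4/7, modulus 4/7.
The radius of convergence is the smallest modulus among the singular points: 5/8 - (1/24)*sqrt(33).
At the order-1 pole -4/7 set g(ε) = (ε - (-4/7))*f(ε) = (ε/3 + 5/9)/(ε**2 - 5*ε/4 + 1/3)**3.
Simple pole: residue = g(a) at a = -4/7, which is 1159683/8242408.
The factor ε**2 - 5*ε/4 + 1/3 splits as (ε - a)(ε - a') with a = 5/8 - (1/24)*sqrt(33), a' = 5/8 + (1/24)*sqrt(33). At the order-3 pole a set g(ε) = (ε - a)^3*f(ε) = [(ε/3 + 5/9)/(ε + 4/7)] / (ε - a')^3.
Order-3 pole: residue = g''(a)/2; g''(5/8 - (1/24)*sqrt(33)) = -1159683/8242408 - (4783723119/90666488)*sqrt(33), so the residue is -1159683/16484816 - (4783723119/181332976)*sqrt(33).
The factor ε**2 - 5*ε/4 + 1/3 splits as (ε - a)(ε - a') with a = 5/8 + (1/24)*sqrt(33), a' = 5/8 - (1/24)*sqrt(33). At the order-3 pole a set g(ε) = (ε - a)^3*f(ε) = [(ε/3 + 5/9)/(ε + 4/7)] / (ε - a')^3.
Order-3 pole: residue = g''(a)/2; g''(5/8 + (1/24)*sqrt(33)) = -1159683/8242408 + (4783723119/90666488)*sqrt(33), so the residue is -1159683/16484816 + (4783723119/181332976)*sqrt(33).
List the singular points by increasing real part (a conjugate pair: the negative imaginary part first).

Radius of convergence at 0: 5/8 - (1/24)*sqrt(33).
At -4/7: a pole of order 1; residue 1159683/8242408.
At 5/8 - (1/24)*sqrt(33): a pole of order 3; residue -1159683/16484816 - (4783723119/181332976)*sqrt(33).
At 5/8 + (1/24)*sqrt(33): a pole of order 3; residue -1159683/16484816 + (4783723119/181332976)*sqrt(33).


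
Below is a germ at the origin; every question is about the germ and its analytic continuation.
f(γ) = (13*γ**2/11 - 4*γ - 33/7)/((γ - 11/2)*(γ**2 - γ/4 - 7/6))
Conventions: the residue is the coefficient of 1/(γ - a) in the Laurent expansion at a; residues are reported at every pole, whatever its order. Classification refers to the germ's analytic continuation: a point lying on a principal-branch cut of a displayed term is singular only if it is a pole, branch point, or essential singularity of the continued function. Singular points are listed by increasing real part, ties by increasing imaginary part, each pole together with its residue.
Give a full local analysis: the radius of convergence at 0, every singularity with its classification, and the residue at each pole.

Denominator factor (γ - 11/2): pole of order 1 at 11/2, modulus 11/2.
Denominator factor (γ**2 - γ/4 - 7/6): discriminant 227/48, real irrational roots 1/8 + (1/24)*sqrt(681) and 1/8 - (1/24)*sqrt(681); poles of order 1, moduli 1/8 + (1/24)*sqrt(681) and -1/8 + (1/24)*sqrt(681).
The radius of convergence is the smallest modulus among the singular points: -1/8 + (1/24)*sqrt(681).
The factor γ**2 - γ/4 - 7/6 splits as (γ - a)(γ - a') with a = 1/8 - (1/24)*sqrt(681), a' = 1/8 + (1/24)*sqrt(681). At the order-1 pole a set g(γ) = (γ - a)*f(γ) = [(13*γ**2/11 - 4*γ - 33/7)/(γ - 11/2)] / (γ - a').
Simple pole: residue = g(a) at a = 1/8 - (1/24)*sqrt(681), which is 43817/102410 - (366601/23247070)*sqrt(681).
The factor γ**2 - γ/4 - 7/6 splits as (γ - a)(γ - a') with a = 1/8 + (1/24)*sqrt(681), a' = 1/8 - (1/24)*sqrt(681). At the order-1 pole a set g(γ) = (γ - a)*f(γ) = [(13*γ**2/11 - 4*γ - 33/7)/(γ - 11/2)] / (γ - a').
Simple pole: residue = g(a) at a = 1/8 + (1/24)*sqrt(681), which is 43817/102410 + (366601/23247070)*sqrt(681).
At the order-1 pole 11/2 set g(γ) = (γ - (11/2))*f(γ) = (13*γ**2/11 - 4*γ - 33/7)/(γ**2 - γ/4 - 7/6).
Simple pole: residue = g(a) at a = 11/2, which is 1518/4655.
List the singular points by increasing real part (a conjugate pair: the negative imaginary part first).

Radius of convergence at 0: -1/8 + (1/24)*sqrt(681).
At 1/8 - (1/24)*sqrt(681): a pole of order 1; residue 43817/102410 - (366601/23247070)*sqrt(681).
At 1/8 + (1/24)*sqrt(681): a pole of order 1; residue 43817/102410 + (366601/23247070)*sqrt(681).
At 11/2: a pole of order 1; residue 1518/4655.


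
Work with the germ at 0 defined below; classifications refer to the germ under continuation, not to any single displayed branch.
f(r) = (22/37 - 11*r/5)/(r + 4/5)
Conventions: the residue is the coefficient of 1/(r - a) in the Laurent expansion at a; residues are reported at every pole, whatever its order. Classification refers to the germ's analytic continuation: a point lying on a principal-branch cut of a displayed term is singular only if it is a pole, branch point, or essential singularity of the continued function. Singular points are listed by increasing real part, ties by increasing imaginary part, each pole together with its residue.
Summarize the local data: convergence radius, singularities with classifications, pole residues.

Radius of convergence at 0: 4/5.
At -4/5: a pole of order 1; residue 2178/925.

Denominator factor (r + 4/5): pole of order 1 at -4/5, modulus 4/5.
The radius of convergence is the smallest modulus among the singular points: 4/5.
At the order-1 pole -4/5 set g(r) = (r - (-4/5))*f(r) = 22/37 - 11*r/5.
Simple pole: residue = g(a) at a = -4/5, which is 2178/925.


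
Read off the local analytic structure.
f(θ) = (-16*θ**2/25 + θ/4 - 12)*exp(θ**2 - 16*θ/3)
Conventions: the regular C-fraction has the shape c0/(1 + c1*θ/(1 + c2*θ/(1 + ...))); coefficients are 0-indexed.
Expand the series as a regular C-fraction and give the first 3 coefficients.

Taylor coefficients (expand at 0): a_0 = -12, a_1 = 257/4, a_2 = -4616/25.
c0 = a_0 = -12. Peel one level at a time: if S = 1 + c*θ/S' with S'(0) = 1, then c is the θ-coefficient of S and S' = c*θ/(S - 1).
S_1 = c0/f = 1 + (257/48)*θ + (764953/57600)*θ^2 + ...; c1 = 257/48.
S_2 = c1*θ/(S_1 - 1) = 1 + (-764953/308400)*θ + ...; c2 = -764953/308400.

The regular C-fraction coefficients are [-12, 257/48, -764953/308400].


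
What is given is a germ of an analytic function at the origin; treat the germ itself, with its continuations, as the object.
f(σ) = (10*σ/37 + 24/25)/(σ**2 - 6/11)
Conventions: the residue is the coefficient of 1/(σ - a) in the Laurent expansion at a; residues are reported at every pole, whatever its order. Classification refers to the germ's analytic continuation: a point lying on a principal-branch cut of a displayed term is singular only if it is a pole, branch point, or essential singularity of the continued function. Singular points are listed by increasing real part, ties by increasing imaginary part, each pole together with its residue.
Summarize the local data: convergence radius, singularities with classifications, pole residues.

Denominator factor (σ**2 - 6/11): discriminant 24/11, real irrational roots (1/11)*sqrt(66) and -(1/11)*sqrt(66); poles of order 1, moduli (1/11)*sqrt(66) and (1/11)*sqrt(66).
The radius of convergence is the smallest modulus among the singular points: (1/11)*sqrt(66).
The factor σ**2 - 6/11 splits as (σ - a)(σ - a') with a = -(1/11)*sqrt(66), a' = (1/11)*sqrt(66). At the order-1 pole a set g(σ) = (σ - a)*f(σ) = [10*σ/37 + 24/25] / (σ - a').
Simple pole: residue = g(a) at a = -(1/11)*sqrt(66), which is 5/37 - (2/25)*sqrt(66).
The factor σ**2 - 6/11 splits as (σ - a)(σ - a') with a = (1/11)*sqrt(66), a' = -(1/11)*sqrt(66). At the order-1 pole a set g(σ) = (σ - a)*f(σ) = [10*σ/37 + 24/25] / (σ - a').
Simple pole: residue = g(a) at a = (1/11)*sqrt(66), which is 5/37 + (2/25)*sqrt(66).
List the singular points by increasing real part (a conjugate pair: the negative imaginary part first).

Radius of convergence at 0: (1/11)*sqrt(66).
At -(1/11)*sqrt(66): a pole of order 1; residue 5/37 - (2/25)*sqrt(66).
At (1/11)*sqrt(66): a pole of order 1; residue 5/37 + (2/25)*sqrt(66).


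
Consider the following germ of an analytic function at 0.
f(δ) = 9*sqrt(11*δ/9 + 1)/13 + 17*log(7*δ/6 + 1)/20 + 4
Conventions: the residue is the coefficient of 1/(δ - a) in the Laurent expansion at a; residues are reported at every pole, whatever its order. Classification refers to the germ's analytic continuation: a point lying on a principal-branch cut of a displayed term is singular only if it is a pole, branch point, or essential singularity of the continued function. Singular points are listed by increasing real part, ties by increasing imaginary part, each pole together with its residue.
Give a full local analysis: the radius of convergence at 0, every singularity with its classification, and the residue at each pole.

Radius of convergence at 0: 9/11.
At -6/7: a logarithmic branch point.
At -9/11: an algebraic (square-root) branch point.

Branch term (9/13)*sqrt(1 - δ/(-9/11)): its argument vanishes at δ = -9/11, a square-root branch point, modulus 9/11.
Branch term (17/20)*log(1 - δ/(-6/7)): its argument vanishes at δ = -6/7, a logarithmic branch point, modulus 6/7.
The radius of convergence is the smallest modulus among the singular points: 9/11.
List the singular points by increasing real part (a conjugate pair: the negative imaginary part first).


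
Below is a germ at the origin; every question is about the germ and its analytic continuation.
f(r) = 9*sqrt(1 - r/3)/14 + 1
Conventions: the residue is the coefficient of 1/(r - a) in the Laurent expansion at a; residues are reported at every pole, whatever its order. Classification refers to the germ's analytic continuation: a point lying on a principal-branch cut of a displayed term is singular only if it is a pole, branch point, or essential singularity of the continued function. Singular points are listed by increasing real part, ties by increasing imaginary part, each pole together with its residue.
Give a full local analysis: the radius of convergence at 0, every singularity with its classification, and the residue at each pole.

Radius of convergence at 0: 3.
At 3: an algebraic (square-root) branch point.

Branch term (9/14)*sqrt(1 - r/(3)): its argument vanishes at r = 3, a square-root branch point, modulus 3.
The radius of convergence is the smallest modulus among the singular points: 3.


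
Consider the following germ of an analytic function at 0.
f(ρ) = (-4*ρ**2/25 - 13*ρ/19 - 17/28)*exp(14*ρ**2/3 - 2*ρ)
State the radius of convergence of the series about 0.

The radius of convergence is infinite.

The factor exp(14*ρ**2/3 - 2*ρ) is entire and contributes no finite singular point.
The polynomial part has no poles.
No finite singular points: the Taylor series at 0 converges everywhere.


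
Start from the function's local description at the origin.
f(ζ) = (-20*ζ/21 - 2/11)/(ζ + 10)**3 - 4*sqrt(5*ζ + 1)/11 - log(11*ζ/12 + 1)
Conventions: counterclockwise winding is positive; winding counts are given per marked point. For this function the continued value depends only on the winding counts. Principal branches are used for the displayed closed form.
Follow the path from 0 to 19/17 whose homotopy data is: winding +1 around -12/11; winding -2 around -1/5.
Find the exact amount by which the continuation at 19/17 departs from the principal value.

The rational part is single-valued and drops out of the difference; each branch term changes only by its own monodromy.
(-1)*log(1 - ζ/(-12/11)): each positive loop around -12/11 adds 2*pi*i to the log, so winding +1 contributes (-1)*(1)*2*pi*i = -(2)*pi*i.
(-4/11)*sqrt(1 - ζ/(-1/5)): winding -2 is even, the square root returns to the same sheet, contribution 0.
Summing the contributions at ζ = 19/17 gives -(2)*pi*i.

Continued minus principal equals -(2)*pi*i.


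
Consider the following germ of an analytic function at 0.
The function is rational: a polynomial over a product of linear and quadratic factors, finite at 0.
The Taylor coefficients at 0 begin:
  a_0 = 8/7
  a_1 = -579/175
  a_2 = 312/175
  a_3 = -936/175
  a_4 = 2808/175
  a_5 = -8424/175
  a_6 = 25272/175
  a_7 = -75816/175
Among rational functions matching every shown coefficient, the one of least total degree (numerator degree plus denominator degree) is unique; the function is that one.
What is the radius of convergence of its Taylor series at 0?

The radius of convergence is 1/3.

No rational of total degree below 3 reproduces all 8 coefficients; solving the [2/1] Pade equations on them gives f(α) = (-19*α**2/7 + α/25 + 8/21)/(α + 1/3), whose expansion matches every shown term.
Denominator factor (α + 1/3): pole of order 1 at -1/3, modulus 1/3.
The radius of convergence is the smallest modulus among the singular points: 1/3.


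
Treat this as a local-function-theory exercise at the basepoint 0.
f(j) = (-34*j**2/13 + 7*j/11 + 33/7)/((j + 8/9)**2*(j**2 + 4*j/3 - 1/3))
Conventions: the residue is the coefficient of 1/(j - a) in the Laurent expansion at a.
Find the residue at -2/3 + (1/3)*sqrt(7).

The residue is 19209123/6968962 - (10264185/48782734)*sqrt(7).

The factor j**2 + 4*j/3 - 1/3 splits as (j - a)(j - a') with a = -2/3 + (1/3)*sqrt(7), a' = -2/3 - (1/3)*sqrt(7). At the order-1 pole a set g(j) = (j - a)*f(j) = [(-34*j**2/13 + 7*j/11 + 33/7)/(j + 8/9)**2] / (j - a').
Simple pole: residue = g(a) at a = -2/3 + (1/3)*sqrt(7), which is 19209123/6968962 - (10264185/48782734)*sqrt(7).


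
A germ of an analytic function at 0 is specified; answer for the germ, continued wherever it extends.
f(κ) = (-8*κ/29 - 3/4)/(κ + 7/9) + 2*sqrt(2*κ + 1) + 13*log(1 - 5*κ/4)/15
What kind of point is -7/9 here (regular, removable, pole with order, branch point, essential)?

The denominator factor κ + 7/9 vanishes at -7/9 and appears to the power 1; the numerator there equals -559/1044, nonzero, and no other factor vanishes.
The branch terms are analytic at this point.
Hence a pole whose order is the multiplicity, 1.

The point is a pole of order 1.


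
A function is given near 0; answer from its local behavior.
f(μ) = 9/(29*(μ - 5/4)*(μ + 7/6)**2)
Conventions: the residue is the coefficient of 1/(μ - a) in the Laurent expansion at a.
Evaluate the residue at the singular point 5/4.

The residue is 1296/24389.

At the order-1 pole 5/4 set g(μ) = (μ - (5/4))*f(μ) = 9/(29*(μ + 7/6)**2).
Simple pole: residue = g(a) at a = 5/4, which is 1296/24389.


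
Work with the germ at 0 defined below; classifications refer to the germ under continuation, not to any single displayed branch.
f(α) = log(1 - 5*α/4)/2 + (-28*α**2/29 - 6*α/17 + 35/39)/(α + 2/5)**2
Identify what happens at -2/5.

The point is a pole of order 2.

The denominator factor α + 2/5 vanishes at -2/5 and appears to the power 2; the numerator there equals 424979/480675, nonzero, and no other factor vanishes.
The branch terms are analytic at this point.
Hence a pole whose order is the multiplicity, 2.


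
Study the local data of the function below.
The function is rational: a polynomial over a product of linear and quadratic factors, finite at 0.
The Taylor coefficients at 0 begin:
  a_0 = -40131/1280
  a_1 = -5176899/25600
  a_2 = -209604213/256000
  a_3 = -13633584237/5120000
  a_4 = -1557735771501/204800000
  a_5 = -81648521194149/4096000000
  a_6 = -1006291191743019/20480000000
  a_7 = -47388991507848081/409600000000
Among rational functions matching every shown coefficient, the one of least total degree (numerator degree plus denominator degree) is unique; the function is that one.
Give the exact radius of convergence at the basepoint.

The radius of convergence is 4/7.

No rational of total degree below 4 reproduces all 8 coefficients; solving the [0/4] Pade equations on them gives f(γ) = -39/(8*(γ - 5/6)*(γ - 4/7)**3), whose expansion matches every shown term.
Denominator factor (γ - 5/6): pole of order 1 at 5/6, modulus 5/6.
Denominator factor (γ - 4/7)^3: pole of order 3 at 4/7, modulus 4/7.
The radius of convergence is the smallest modulus among the singular points: 4/7.


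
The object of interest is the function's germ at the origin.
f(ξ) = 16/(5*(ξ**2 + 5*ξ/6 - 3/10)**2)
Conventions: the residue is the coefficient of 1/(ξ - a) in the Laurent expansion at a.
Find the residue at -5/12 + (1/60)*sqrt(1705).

The residue is -(6912/116281)*sqrt(1705).

The factor ξ**2 + 5*ξ/6 - 3/10 splits as (ξ - a)(ξ - a') with a = -5/12 + (1/60)*sqrt(1705), a' = -5/12 - (1/60)*sqrt(1705). At the order-2 pole a set g(ξ) = (ξ - a)^2*f(ξ) = [16/5] / (ξ - a')^2.
Order-2 pole: residue = g'(a); g'(-5/12 + (1/60)*sqrt(1705)) = -(6912/116281)*sqrt(1705), so the residue is -(6912/116281)*sqrt(1705).


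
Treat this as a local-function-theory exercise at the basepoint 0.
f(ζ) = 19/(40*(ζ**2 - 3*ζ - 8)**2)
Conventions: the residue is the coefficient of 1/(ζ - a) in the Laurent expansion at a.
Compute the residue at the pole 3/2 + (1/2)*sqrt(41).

The residue is -(19/33620)*sqrt(41).

The factor ζ**2 - 3*ζ - 8 splits as (ζ - a)(ζ - a') with a = 3/2 + (1/2)*sqrt(41), a' = 3/2 - (1/2)*sqrt(41). At the order-2 pole a set g(ζ) = (ζ - a)^2*f(ζ) = [19/40] / (ζ - a')^2.
Order-2 pole: residue = g'(a); g'(3/2 + (1/2)*sqrt(41)) = -(19/33620)*sqrt(41), so the residue is -(19/33620)*sqrt(41).


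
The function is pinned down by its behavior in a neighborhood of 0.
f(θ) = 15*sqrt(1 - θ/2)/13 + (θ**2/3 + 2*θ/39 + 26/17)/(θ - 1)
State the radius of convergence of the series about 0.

Denominator factor (θ - 1): pole of order 1 at 1, modulus 1.
Branch term (15/13)*sqrt(1 - θ/(2)): its argument vanishes at θ = 2, a square-root branch point, modulus 2.
The radius of convergence is the smallest modulus among the singular points: 1.

The radius of convergence is 1.


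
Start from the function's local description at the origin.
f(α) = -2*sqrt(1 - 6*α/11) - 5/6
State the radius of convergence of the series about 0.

Branch term (-2)*sqrt(1 - α/(11/6)): its argument vanishes at α = 11/6, a square-root branch point, modulus 11/6.
The radius of convergence is the smallest modulus among the singular points: 11/6.

The radius of convergence is 11/6.


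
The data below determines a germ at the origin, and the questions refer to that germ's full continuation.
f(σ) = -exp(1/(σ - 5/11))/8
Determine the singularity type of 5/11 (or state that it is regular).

The point is an essential singularity.

The exponent 1/(σ - (5/11)) has a pole at 5/11, so exp(1/(σ - (5/11))) takes every nonzero value near it: an essential singularity (not a pole of any order).


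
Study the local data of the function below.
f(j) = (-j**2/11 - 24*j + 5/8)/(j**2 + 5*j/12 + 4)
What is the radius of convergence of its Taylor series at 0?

The radius of convergence is 2.

Denominator factor (j**2 + 5*j/12 + 4): discriminant -2279/144, complex-conjugate roots (-5/24) + ((1/24)*sqrt(2279))*i and (-5/24) - ((1/24)*sqrt(2279))*i; poles of order 1, moduli 2 and 2.
The radius of convergence is the smallest modulus among the singular points: 2.


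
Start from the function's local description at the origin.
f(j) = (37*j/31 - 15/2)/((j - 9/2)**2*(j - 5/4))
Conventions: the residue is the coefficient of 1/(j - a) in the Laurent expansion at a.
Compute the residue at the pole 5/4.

The residue is -2980/5239.

At the order-1 pole 5/4 set g(j) = (j - (5/4))*f(j) = (37*j/31 - 15/2)/(j - 9/2)**2.
Simple pole: residue = g(a) at a = 5/4, which is -2980/5239.


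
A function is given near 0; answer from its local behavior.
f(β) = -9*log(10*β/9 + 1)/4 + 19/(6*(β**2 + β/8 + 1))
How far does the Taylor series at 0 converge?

The radius of convergence is 9/10.

Denominator factor (β**2 + β/8 + 1): discriminant -255/64, complex-conjugate roots (-1/16) + ((1/16)*sqrt(255))*i and (-1/16) - ((1/16)*sqrt(255))*i; poles of order 1, moduli 1 and 1.
Branch term (-9/4)*log(1 - β/(-9/10)): its argument vanishes at β = -9/10, a logarithmic branch point, modulus 9/10.
The radius of convergence is the smallest modulus among the singular points: 9/10.


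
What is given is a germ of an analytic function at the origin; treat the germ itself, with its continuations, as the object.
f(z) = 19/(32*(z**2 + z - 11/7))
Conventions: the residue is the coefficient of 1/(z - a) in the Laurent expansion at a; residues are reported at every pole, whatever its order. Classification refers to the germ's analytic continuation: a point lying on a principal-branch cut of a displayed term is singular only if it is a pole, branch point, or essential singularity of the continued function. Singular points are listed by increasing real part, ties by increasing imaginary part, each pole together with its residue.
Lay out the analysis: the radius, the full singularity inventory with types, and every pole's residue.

Radius of convergence at 0: -1/2 + (1/14)*sqrt(357).
At -1/2 - (1/14)*sqrt(357): a pole of order 1; residue -(19/1632)*sqrt(357).
At -1/2 + (1/14)*sqrt(357): a pole of order 1; residue (19/1632)*sqrt(357).

Denominator factor (z**2 + z - 11/7): discriminant 51/7, real irrational roots -1/2 + (1/14)*sqrt(357) and -1/2 - (1/14)*sqrt(357); poles of order 1, moduli -1/2 + (1/14)*sqrt(357) and 1/2 + (1/14)*sqrt(357).
The radius of convergence is the smallest modulus among the singular points: -1/2 + (1/14)*sqrt(357).
The factor z**2 + z - 11/7 splits as (z - a)(z - a') with a = -1/2 - (1/14)*sqrt(357), a' = -1/2 + (1/14)*sqrt(357). At the order-1 pole a set g(z) = (z - a)*f(z) = [19/32] / (z - a').
Simple pole: residue = g(a) at a = -1/2 - (1/14)*sqrt(357), which is -(19/1632)*sqrt(357).
The factor z**2 + z - 11/7 splits as (z - a)(z - a') with a = -1/2 + (1/14)*sqrt(357), a' = -1/2 - (1/14)*sqrt(357). At the order-1 pole a set g(z) = (z - a)*f(z) = [19/32] / (z - a').
Simple pole: residue = g(a) at a = -1/2 + (1/14)*sqrt(357), which is (19/1632)*sqrt(357).
List the singular points by increasing real part (a conjugate pair: the negative imaginary part first).


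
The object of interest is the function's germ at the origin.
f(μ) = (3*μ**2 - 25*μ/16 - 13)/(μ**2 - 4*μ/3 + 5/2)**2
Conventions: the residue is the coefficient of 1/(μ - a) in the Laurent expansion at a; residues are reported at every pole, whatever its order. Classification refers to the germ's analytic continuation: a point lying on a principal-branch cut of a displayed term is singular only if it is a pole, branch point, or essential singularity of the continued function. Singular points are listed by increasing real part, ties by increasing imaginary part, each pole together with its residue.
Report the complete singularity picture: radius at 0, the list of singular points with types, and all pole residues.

Radius of convergence at 0: (1/2)*sqrt(10).
At (2/3) - ((1/6)*sqrt(74))*i: a pole of order 2; residue -((1413/21904)*sqrt(74))*i.
At (2/3) + ((1/6)*sqrt(74))*i: a pole of order 2; residue ((1413/21904)*sqrt(74))*i.

Denominator factor (μ**2 - 4*μ/3 + 5/2)^2: discriminant -74/9, complex-conjugate roots (2/3) + ((1/6)*sqrt(74))*i and (2/3) - ((1/6)*sqrt(74))*i; poles of order 2, moduli (1/2)*sqrt(10) and (1/2)*sqrt(10).
The radius of convergence is the smallest modulus among the singular points: (1/2)*sqrt(10).
The factor μ**2 - 4*μ/3 + 5/2 splits as (μ - a)(μ - a') with a = (2/3) - ((1/6)*sqrt(74))*i, a' = (2/3) + ((1/6)*sqrt(74))*i. At the order-2 pole a set g(μ) = (μ - a)^2*f(μ) = [3*μ**2 - 25*μ/16 - 13] / (μ - a')^2.
Order-2 pole: residue = g'(a); g'((2/3) - ((1/6)*sqrt(74))*i) = -((1413/21904)*sqrt(74))*i, so the residue is -((1413/21904)*sqrt(74))*i.
The factor μ**2 - 4*μ/3 + 5/2 splits as (μ - a)(μ - a') with a = (2/3) + ((1/6)*sqrt(74))*i, a' = (2/3) - ((1/6)*sqrt(74))*i. At the order-2 pole a set g(μ) = (μ - a)^2*f(μ) = [3*μ**2 - 25*μ/16 - 13] / (μ - a')^2.
Order-2 pole: residue = g'(a); g'((2/3) + ((1/6)*sqrt(74))*i) = ((1413/21904)*sqrt(74))*i, so the residue is ((1413/21904)*sqrt(74))*i.
List the singular points by increasing real part (a conjugate pair: the negative imaginary part first).


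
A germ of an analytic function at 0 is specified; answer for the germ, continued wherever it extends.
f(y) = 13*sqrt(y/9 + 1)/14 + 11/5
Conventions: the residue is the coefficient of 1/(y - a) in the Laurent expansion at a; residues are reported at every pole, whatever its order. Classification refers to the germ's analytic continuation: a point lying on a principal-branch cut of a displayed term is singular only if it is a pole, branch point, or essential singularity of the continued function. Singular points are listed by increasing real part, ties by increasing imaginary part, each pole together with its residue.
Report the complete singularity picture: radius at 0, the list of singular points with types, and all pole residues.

Radius of convergence at 0: 9.
At -9: an algebraic (square-root) branch point.

Branch term (13/14)*sqrt(1 - y/(-9)): its argument vanishes at y = -9, a square-root branch point, modulus 9.
The radius of convergence is the smallest modulus among the singular points: 9.


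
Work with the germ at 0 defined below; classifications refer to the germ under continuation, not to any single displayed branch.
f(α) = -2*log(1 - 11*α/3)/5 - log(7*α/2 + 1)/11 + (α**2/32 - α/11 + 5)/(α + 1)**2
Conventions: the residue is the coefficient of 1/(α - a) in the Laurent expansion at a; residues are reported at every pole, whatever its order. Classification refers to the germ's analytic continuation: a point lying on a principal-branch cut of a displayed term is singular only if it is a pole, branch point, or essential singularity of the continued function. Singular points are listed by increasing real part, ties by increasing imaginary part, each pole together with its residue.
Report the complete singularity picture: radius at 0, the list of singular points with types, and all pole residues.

Radius of convergence at 0: 3/11.
At -1: a pole of order 2; residue -27/176.
At -2/7: a logarithmic branch point.
At 3/11: a logarithmic branch point.

Denominator factor (α + 1)^2: pole of order 2 at -1, modulus 1.
Branch term (-1/11)*log(1 - α/(-2/7)): its argument vanishes at α = -2/7, a logarithmic branch point, modulus 2/7.
Branch term (-2/5)*log(1 - α/(3/11)): its argument vanishes at α = 3/11, a logarithmic branch point, modulus 3/11.
The radius of convergence is the smallest modulus among the singular points: 3/11.
The branch terms are analytic at -1 and contribute nothing to the residue; only the rational part matters.
At the order-2 pole -1 set g(α) = (α - (-1))^2*(rational part) = α**2/32 - α/11 + 5.
Order-2 pole: residue = g'(a); g'(-1) = -27/176, so the residue is -27/176.
List the singular points by increasing real part (a conjugate pair: the negative imaginary part first).


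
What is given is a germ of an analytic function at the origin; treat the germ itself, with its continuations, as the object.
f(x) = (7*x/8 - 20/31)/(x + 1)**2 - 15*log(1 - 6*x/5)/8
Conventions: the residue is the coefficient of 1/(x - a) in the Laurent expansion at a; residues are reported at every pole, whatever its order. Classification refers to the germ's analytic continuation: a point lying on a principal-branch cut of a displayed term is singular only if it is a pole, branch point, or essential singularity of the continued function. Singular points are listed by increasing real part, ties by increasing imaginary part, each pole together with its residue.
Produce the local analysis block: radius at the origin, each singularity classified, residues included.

Denominator factor (x + 1)^2: pole of order 2 at -1, modulus 1.
Branch term (-15/8)*log(1 - x/(5/6)): its argument vanishes at x = 5/6, a logarithmic branch point, modulus 5/6.
The radius of convergence is the smallest modulus among the singular points: 5/6.
The branch term is analytic at -1 and contributes nothing to the residue; only the rational part matters.
At the order-2 pole -1 set g(x) = (x - (-1))^2*(rational part) = 7*x/8 - 20/31.
Order-2 pole: residue = g'(a); g'(-1) = 7/8, so the residue is 7/8.
List the singular points by increasing real part (a conjugate pair: the negative imaginary part first).

Radius of convergence at 0: 5/6.
At -1: a pole of order 2; residue 7/8.
At 5/6: a logarithmic branch point.


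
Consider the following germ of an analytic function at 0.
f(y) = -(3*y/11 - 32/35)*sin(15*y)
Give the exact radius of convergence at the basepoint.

The factor -sin(15*y) is entire and contributes no finite singular point.
The polynomial part has no poles.
No finite singular points: the Taylor series at 0 converges everywhere.

The radius of convergence is infinite.


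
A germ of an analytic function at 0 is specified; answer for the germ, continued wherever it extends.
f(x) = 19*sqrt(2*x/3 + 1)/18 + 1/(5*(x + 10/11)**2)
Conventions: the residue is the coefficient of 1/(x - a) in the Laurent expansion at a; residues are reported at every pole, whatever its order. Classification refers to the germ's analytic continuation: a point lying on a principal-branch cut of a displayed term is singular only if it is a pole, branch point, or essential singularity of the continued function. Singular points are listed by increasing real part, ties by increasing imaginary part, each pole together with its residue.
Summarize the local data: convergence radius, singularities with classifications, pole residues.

Radius of convergence at 0: 10/11.
At -3/2: an algebraic (square-root) branch point.
At -10/11: a pole of order 2; residue 0.

Denominator factor (x + 10/11)^2: pole of order 2 at -10/11, modulus 10/11.
Branch term (19/18)*sqrt(1 - x/(-3/2)): its argument vanishes at x = -3/2, a square-root branch point, modulus 3/2.
The radius of convergence is the smallest modulus among the singular points: 10/11.
The branch term is analytic at -10/11 and contributes nothing to the residue; only the rational part matters.
At the order-2 pole -10/11 set g(x) = (x - (-10/11))^2*(rational part) = 1/5.
Order-2 pole: residue = g'(a); g'(-10/11) = 0, so the residue is 0.
List the singular points by increasing real part (a conjugate pair: the negative imaginary part first).


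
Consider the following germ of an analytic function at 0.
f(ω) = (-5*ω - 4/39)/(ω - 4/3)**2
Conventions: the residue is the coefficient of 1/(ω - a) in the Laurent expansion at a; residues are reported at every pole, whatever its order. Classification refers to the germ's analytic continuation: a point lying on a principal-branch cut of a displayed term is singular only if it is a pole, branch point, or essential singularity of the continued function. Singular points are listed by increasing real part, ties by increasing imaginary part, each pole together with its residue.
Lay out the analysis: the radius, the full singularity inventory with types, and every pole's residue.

Radius of convergence at 0: 4/3.
At 4/3: a pole of order 2; residue -5.

Denominator factor (ω - 4/3)^2: pole of order 2 at 4/3, modulus 4/3.
The radius of convergence is the smallest modulus among the singular points: 4/3.
At the order-2 pole 4/3 set g(ω) = (ω - (4/3))^2*f(ω) = -5*ω - 4/39.
Order-2 pole: residue = g'(a); g'(4/3) = -5, so the residue is -5.


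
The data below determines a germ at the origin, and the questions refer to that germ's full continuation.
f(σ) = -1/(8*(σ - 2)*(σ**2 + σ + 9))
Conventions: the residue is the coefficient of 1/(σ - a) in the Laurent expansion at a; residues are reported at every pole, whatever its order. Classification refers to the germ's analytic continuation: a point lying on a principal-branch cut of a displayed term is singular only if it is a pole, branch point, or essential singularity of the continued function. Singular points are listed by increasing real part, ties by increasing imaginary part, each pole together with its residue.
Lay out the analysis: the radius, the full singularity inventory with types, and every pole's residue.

Radius of convergence at 0: 2.
At (-1/2) - ((1/2)*sqrt(35))*i: a pole of order 1; residue (1/240) + ((1/1680)*sqrt(35))*i.
At (-1/2) + ((1/2)*sqrt(35))*i: a pole of order 1; residue (1/240) - ((1/1680)*sqrt(35))*i.
At 2: a pole of order 1; residue -1/120.

Denominator factor (σ**2 + σ + 9): discriminant -35, complex-conjugate roots (-1/2) + ((1/2)*sqrt(35))*i and (-1/2) - ((1/2)*sqrt(35))*i; poles of order 1, moduli 3 and 3.
Denominator factor (σ - 2): pole of order 1 at 2, modulus 2.
The radius of convergence is the smallest modulus among the singular points: 2.
The factor σ**2 + σ + 9 splits as (σ - a)(σ - a') with a = (-1/2) - ((1/2)*sqrt(35))*i, a' = (-1/2) + ((1/2)*sqrt(35))*i. At the order-1 pole a set g(σ) = (σ - a)*f(σ) = [-1/(8*(σ - 2))] / (σ - a').
Simple pole: residue = g(a) at a = (-1/2) - ((1/2)*sqrt(35))*i, which is (1/240) + ((1/1680)*sqrt(35))*i.
The factor σ**2 + σ + 9 splits as (σ - a)(σ - a') with a = (-1/2) + ((1/2)*sqrt(35))*i, a' = (-1/2) - ((1/2)*sqrt(35))*i. At the order-1 pole a set g(σ) = (σ - a)*f(σ) = [-1/(8*(σ - 2))] / (σ - a').
Simple pole: residue = g(a) at a = (-1/2) + ((1/2)*sqrt(35))*i, which is (1/240) - ((1/1680)*sqrt(35))*i.
At the order-1 pole 2 set g(σ) = (σ - (2))*f(σ) = -1/(8*(σ**2 + σ + 9)).
Simple pole: residue = g(a) at a = 2, which is -1/120.
List the singular points by increasing real part (a conjugate pair: the negative imaginary part first).


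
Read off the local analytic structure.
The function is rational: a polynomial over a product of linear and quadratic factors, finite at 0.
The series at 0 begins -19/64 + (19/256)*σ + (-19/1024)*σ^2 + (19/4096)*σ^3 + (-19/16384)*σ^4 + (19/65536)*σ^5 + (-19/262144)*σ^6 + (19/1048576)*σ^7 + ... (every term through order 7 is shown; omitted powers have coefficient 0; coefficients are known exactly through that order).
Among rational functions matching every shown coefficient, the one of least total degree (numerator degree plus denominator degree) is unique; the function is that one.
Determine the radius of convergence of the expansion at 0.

No rational of total degree below 1 reproduces all 8 coefficients; solving the [0/1] Pade equations on them gives f(σ) = -19/(16*(σ + 4)), whose expansion matches every shown term.
Denominator factor (σ + 4): pole of order 1 at -4, modulus 4.
The radius of convergence is the smallest modulus among the singular points: 4.

The radius of convergence is 4.


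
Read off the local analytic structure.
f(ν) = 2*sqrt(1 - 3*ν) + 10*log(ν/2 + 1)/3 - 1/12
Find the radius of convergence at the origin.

The radius of convergence is 1/3.

Branch term (2)*sqrt(1 - ν/(1/3)): its argument vanishes at ν = 1/3, a square-root branch point, modulus 1/3.
Branch term (10/3)*log(1 - ν/(-2)): its argument vanishes at ν = -2, a logarithmic branch point, modulus 2.
The radius of convergence is the smallest modulus among the singular points: 1/3.


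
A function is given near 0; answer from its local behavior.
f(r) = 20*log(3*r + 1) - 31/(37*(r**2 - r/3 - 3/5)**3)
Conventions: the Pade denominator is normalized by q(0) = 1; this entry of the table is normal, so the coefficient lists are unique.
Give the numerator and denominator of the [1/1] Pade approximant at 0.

Taylor coefficients needed (expand at 0): a_0 = 3875/999, a_1 = 160445/2997, a_2 = -46235/729.
Write the denominator as Q(r) = 1 + q1*r. Requiring Q*f - P = O(r^3) with deg P <= 1 kills the coefficients of r^2..r^2 in Q*f:
  r^2: a_2 + q1*a_1 = 0, i.e. -46235/729 + (160445/2997)*q1 = 0.
Solving this linear system: q1 = 342139/288801.
The numerator is Q*f truncated at degree 1: P0 = a_0 = 3875/999; P1 = a_1 + q1*a_0 = 16771347440/288512199.

The Pade approximant has numerator coefficients [3875/999, 16771347440/288512199]; denominator coefficients [1, 342139/288801].


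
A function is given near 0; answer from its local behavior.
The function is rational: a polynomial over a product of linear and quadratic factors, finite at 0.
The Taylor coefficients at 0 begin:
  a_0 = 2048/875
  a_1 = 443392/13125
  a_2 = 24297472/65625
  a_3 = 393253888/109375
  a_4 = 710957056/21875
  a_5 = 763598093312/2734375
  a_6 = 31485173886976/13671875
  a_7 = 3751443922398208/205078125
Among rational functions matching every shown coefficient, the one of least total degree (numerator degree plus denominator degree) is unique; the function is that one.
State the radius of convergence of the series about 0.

No rational of total degree below 6 reproduces all 8 coefficients; solving the [1/5] Pade equations on them gives f(ν) = (22*ν/21 - 4/35)/((ν - 1/8)**3*(ν + 5)**2), whose expansion matches every shown term.
Denominator factor (ν + 5)^2: pole of order 2 at -5, modulus 5.
Denominator factor (ν - 1/8)^3: pole of order 3 at 1/8, modulus 1/8.
The radius of convergence is the smallest modulus among the singular points: 1/8.

The radius of convergence is 1/8.


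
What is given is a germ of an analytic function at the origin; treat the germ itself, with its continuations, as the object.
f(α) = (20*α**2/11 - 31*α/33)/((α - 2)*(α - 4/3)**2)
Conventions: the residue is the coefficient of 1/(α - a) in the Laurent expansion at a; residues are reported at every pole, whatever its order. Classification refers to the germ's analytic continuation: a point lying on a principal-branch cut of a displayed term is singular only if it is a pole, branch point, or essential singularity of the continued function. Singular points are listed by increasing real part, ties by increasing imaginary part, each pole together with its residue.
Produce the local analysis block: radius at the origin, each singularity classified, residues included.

Radius of convergence at 0: 4/3.
At 4/3: a pole of order 2; residue -227/22.
At 2: a pole of order 1; residue 267/22.

Denominator factor (α - 2): pole of order 1 at 2, modulus 2.
Denominator factor (α - 4/3)^2: pole of order 2 at 4/3, modulus 4/3.
The radius of convergence is the smallest modulus among the singular points: 4/3.
At the order-2 pole 4/3 set g(α) = (α - (4/3))^2*f(α) = (20*α**2/11 - 31*α/33)/(α - 2).
Order-2 pole: residue = g'(a); g'(4/3) = -227/22, so the residue is -227/22.
At the order-1 pole 2 set g(α) = (α - (2))*f(α) = (20*α**2/11 - 31*α/33)/(α - 4/3)**2.
Simple pole: residue = g(a) at a = 2, which is 267/22.
List the singular points by increasing real part (a conjugate pair: the negative imaginary part first).
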